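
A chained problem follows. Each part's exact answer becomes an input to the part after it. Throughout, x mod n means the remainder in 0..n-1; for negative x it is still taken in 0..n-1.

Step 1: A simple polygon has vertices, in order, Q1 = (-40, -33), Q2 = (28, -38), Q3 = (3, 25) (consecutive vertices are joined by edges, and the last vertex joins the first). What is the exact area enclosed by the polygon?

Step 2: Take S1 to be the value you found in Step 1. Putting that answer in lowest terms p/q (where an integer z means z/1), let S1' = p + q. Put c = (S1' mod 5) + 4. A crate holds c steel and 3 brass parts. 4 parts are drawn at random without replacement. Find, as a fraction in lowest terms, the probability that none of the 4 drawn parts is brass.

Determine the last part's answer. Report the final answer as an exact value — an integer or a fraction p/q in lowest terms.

1/14

Step 1: cross terms: (-40*-38 - 28*-33)=2444, (28*25 - 3*-38)=814, (3*-33 - -40*25)=901; twice the area = |4159| = 4159; area = 4159/2; answer 4159/2
Step 2: S1 = 4159/2; threaded value p + q = 4161; c = 5; total draws C(8,4) = 70; favorable C(5,4) = 5; P = 1/14; answer 1/14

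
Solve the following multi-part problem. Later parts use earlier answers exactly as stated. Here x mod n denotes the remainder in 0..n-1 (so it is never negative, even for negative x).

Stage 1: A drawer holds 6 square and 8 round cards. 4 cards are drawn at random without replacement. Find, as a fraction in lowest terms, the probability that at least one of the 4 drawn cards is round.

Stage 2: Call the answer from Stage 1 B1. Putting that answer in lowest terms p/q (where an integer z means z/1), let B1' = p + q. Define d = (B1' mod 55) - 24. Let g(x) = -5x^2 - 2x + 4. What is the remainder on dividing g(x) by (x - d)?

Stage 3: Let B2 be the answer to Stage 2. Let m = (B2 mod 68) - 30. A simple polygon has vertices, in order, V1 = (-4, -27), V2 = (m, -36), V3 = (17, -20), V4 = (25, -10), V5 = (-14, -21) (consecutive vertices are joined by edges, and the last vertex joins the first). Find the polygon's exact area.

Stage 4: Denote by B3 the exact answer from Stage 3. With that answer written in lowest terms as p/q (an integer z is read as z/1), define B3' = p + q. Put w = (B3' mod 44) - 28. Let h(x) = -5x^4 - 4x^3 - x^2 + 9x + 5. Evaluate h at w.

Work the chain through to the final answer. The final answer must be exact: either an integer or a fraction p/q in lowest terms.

Stage 1: total draws C(14,4) = 1001; complement C(6,4) = 15; favorable 1001 - 15 = 986; P = 986/1001; answer 986/1001
Stage 2: B1 = 986/1001; threaded value p + q = 1987; d = -17; remainder = value at the root: -5*(-17)^2 - 2*(-17)^1 + 4 = (-1445) + (34) + (4) = -1407; answer -1407
Stage 3: B2 = -1407; m = -9; cross terms: (-4*-36 - -9*-27)=-99, (-9*-20 - 17*-36)=792, (17*-10 - 25*-20)=330, (25*-21 - -14*-10)=-665, (-14*-27 - -4*-21)=294; twice the area = |652| = 652; area = 326; answer 326
Stage 4: B3 = 326; threaded value p + q = 327; w = -9; -5*(-9)^4 - 4*(-9)^3 - 1*(-9)^2 + 9*(-9)^1 + 5 = (-32805) + (2916) + (-81) + (-81) + (5) = -30046; answer -30046

-30046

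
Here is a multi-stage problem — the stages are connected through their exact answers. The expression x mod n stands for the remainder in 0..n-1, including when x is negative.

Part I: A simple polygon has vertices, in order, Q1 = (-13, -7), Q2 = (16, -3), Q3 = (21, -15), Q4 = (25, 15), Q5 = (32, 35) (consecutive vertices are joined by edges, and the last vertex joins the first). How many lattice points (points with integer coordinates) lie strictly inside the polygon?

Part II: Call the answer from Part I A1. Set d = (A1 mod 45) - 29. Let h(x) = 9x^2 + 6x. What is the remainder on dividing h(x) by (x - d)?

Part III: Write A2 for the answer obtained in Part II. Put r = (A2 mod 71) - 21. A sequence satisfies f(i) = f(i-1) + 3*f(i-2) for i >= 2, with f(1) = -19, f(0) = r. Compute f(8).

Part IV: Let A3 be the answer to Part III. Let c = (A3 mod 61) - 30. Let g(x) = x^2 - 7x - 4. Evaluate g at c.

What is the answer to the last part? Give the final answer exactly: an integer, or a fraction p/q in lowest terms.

Part I: cross terms: (-13*-3 - 16*-7)=151, (16*-15 - 21*-3)=-177, (21*15 - 25*-15)=690, (25*35 - 32*15)=395, (32*-7 - -13*35)=231; twice the area = |1290| = 1290; area = 645; boundary points = 1 + 1 + 2 + 1 + 3 = 8; strictly interior points = area - boundary/2 + 1 = 642; answer 642
Part II: A1 = 642; d = -17; remainder = value at the root: 9*(-17)^2 + 6*(-17)^1 = (2601) + (-102) = 2499; answer 2499
Part III: A2 = 2499; r = -7; f(2) = 1*(-19) + 3*(-7) = -40; iterating: f(2)=-40, f(3)=-97, f(4)=-217, f(5)=-508, f(6)=-1159, f(7)=-2683, f(8)=-6160; answer -6160
Part IV: A3 = -6160; c = -29; 1*(-29)^2 - 7*(-29)^1 - 4 = (841) + (203) + (-4) = 1040; answer 1040

1040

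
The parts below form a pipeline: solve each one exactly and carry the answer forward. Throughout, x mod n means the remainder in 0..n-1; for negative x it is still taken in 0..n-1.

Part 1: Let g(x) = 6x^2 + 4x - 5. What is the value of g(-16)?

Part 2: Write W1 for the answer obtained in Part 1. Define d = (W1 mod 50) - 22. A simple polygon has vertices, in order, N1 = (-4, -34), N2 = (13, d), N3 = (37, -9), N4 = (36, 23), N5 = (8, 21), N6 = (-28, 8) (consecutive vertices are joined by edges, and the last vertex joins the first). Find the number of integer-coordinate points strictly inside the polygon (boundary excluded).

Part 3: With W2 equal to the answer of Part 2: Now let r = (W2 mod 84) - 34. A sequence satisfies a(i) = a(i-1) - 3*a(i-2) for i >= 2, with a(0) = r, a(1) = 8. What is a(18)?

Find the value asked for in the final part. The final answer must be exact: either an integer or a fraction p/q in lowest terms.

5936

Part 1: 6*(-16)^2 + 4*(-16)^1 - 5 = (1536) + (-64) + (-5) = 1467; answer 1467
Part 2: W1 = 1467; d = -5; cross terms: (-4*-5 - 13*-34)=462, (13*-9 - 37*-5)=68, (37*23 - 36*-9)=1175, (36*21 - 8*23)=572, (8*8 - -28*21)=652, (-28*-34 - -4*8)=984; twice the area = |3913| = 3913; area = 3913/2; boundary points = 1 + 4 + 1 + 2 + 1 + 6 = 15; strictly interior points = area - boundary/2 + 1 = 1950; answer 1950
Part 3: W2 = 1950; r = -16; a(2) = 1*(8) - 3*(-16) = 56; iterating: a(2)=56, a(3)=32, a(4)=-136, a(5)=-232, a(6)=176, a(7)=872, a(8)=344, a(9)=-2272, a(10)=-3304, a(11)=3512, a(12)=13424, a(13)=2888, a(14)=-37384, a(15)=-46048, a(16)=66104, a(17)=204248, a(18)=5936; answer 5936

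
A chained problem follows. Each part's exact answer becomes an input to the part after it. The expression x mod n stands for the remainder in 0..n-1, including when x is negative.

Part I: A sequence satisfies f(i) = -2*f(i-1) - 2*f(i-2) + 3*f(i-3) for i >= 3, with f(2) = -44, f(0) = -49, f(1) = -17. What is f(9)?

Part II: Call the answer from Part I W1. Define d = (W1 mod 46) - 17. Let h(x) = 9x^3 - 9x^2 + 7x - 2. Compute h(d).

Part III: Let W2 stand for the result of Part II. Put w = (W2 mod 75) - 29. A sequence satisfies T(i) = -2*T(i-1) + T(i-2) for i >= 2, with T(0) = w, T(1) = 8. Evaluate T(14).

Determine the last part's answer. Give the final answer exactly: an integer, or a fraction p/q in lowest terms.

Part I: f(3) = -2*(-44) - 2*(-17) + 3*(-49) = -25; iterating: f(3)=-25, f(4)=87, f(5)=-256, f(6)=263, f(7)=247, f(8)=-1788, f(9)=3871; answer 3871
Part II: W1 = 3871; d = -10; 9*(-10)^3 - 9*(-10)^2 + 7*(-10)^1 - 2 = (-9000) + (-900) + (-70) + (-2) = -9972; answer -9972
Part III: W2 = -9972; w = -26; T(2) = -2*(8) + 1*(-26) = -42; iterating: T(2)=-42, T(3)=92, T(4)=-226, T(5)=544, T(6)=-1314, T(7)=3172, T(8)=-7658, T(9)=18488, T(10)=-44634, T(11)=107756, T(12)=-260146, T(13)=628048, T(14)=-1516242; answer -1516242

-1516242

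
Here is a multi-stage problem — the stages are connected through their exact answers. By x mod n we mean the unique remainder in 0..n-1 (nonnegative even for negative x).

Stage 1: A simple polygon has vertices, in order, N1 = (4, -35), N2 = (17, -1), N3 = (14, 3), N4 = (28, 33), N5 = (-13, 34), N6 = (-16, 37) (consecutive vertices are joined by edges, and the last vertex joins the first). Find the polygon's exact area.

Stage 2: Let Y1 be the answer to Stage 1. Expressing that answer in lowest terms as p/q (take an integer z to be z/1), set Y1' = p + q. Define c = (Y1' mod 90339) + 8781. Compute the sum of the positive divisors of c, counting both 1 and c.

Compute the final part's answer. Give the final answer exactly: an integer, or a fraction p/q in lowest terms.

15616

Stage 1: cross terms: (4*-1 - 17*-35)=591, (17*3 - 14*-1)=65, (14*33 - 28*3)=378, (28*34 - -13*33)=1381, (-13*37 - -16*34)=63, (-16*-35 - 4*37)=412; twice the area = |2890| = 2890; area = 1445; answer 1445
Stage 2: Y1 = 1445; threaded value p + q = 1446; c = 10227; 10227 = 3 * 7 * 487; sigma = (1 + 3) * (1 + 7) * (1 + 487) = 4 * 8 * 488 = 15616; answer 15616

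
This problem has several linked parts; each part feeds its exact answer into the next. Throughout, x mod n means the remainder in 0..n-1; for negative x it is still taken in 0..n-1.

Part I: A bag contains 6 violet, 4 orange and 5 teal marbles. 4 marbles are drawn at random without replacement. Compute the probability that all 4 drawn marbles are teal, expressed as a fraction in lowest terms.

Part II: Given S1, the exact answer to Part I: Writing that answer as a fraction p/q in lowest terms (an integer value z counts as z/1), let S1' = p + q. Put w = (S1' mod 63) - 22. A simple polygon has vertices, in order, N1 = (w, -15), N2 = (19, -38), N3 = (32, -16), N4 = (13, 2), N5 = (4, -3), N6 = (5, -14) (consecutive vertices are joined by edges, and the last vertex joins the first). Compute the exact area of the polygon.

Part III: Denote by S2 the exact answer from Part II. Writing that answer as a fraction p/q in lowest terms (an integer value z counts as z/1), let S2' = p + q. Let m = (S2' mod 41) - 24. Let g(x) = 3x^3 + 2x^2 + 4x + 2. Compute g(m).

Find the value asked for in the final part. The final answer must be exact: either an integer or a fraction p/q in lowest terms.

10637

Part I: total draws C(15,4) = 1365; favorable C(5,4) = 5; P = 1/273; answer 1/273
Part II: S1 = 1/273; threaded value p + q = 274; w = 0; cross terms: (0*-38 - 19*-15)=285, (19*-16 - 32*-38)=912, (32*2 - 13*-16)=272, (13*-3 - 4*2)=-47, (4*-14 - 5*-3)=-41, (5*-15 - 0*-14)=-75; twice the area = |1306| = 1306; area = 653; answer 653
Part III: S2 = 653; threaded value p + q = 654; m = 15; 3*(15)^3 + 2*(15)^2 + 4*(15)^1 + 2 = (10125) + (450) + (60) + (2) = 10637; answer 10637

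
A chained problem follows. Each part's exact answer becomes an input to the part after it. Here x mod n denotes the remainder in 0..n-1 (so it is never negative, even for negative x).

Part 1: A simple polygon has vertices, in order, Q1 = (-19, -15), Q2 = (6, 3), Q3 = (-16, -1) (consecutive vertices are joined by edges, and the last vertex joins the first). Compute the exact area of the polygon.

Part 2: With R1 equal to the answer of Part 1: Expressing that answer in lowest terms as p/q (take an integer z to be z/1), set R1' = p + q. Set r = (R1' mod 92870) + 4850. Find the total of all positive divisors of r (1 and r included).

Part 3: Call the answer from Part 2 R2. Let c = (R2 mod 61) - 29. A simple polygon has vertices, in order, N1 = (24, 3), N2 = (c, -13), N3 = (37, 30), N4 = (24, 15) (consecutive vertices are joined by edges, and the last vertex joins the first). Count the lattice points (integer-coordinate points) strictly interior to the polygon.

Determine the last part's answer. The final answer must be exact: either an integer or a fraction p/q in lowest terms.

256

Part 1: cross terms: (-19*3 - 6*-15)=33, (6*-1 - -16*3)=42, (-16*-15 - -19*-1)=221; twice the area = |296| = 296; area = 148; answer 148
Part 2: R1 = 148; threaded value p + q = 149; r = 4999; 4999 is prime, so its only divisors are 1 and 4999; sigma = 1 + 4999 = 5000; answer 5000
Part 3: R2 = 5000; c = 30; cross terms: (24*-13 - 30*3)=-402, (30*30 - 37*-13)=1381, (37*15 - 24*30)=-165, (24*3 - 24*15)=-288; twice the area = |526| = 526; area = 263; boundary points = 2 + 1 + 1 + 12 = 16; strictly interior points = area - boundary/2 + 1 = 256; answer 256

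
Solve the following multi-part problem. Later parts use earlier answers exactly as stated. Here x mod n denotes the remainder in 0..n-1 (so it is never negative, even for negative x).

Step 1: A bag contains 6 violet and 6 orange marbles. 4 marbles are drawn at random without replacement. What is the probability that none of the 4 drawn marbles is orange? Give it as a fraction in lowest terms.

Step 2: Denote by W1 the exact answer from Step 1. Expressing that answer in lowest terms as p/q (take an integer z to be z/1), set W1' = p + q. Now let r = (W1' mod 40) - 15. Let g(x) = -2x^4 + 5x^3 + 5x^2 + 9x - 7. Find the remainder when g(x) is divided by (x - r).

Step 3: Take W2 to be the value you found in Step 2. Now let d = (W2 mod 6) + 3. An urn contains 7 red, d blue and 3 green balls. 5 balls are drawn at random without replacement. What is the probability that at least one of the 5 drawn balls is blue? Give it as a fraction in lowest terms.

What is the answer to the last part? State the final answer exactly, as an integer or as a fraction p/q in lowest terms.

212/221

Step 1: total draws C(12,4) = 495; favorable C(6,4) = 15; P = 1/33; answer 1/33
Step 2: W1 = 1/33; threaded value p + q = 34; r = 19; remainder = value at the root: -2*(19)^4 + 5*(19)^3 + 5*(19)^2 + 9*(19)^1 - 7 = (-260642) + (34295) + (1805) + (171) + (-7) = -224378; answer -224378
Step 3: W2 = -224378; d = 7; total draws C(17,5) = 6188; complement C(10,5) = 252; favorable 6188 - 252 = 5936; P = 212/221; answer 212/221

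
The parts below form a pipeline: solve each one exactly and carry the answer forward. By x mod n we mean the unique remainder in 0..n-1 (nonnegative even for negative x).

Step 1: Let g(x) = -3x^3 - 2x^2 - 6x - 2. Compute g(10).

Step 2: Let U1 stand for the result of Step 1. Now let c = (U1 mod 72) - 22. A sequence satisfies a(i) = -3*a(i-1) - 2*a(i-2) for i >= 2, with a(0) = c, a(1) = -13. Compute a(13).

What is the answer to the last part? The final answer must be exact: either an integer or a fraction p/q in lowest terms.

122837

Step 1: -3*(10)^3 - 2*(10)^2 - 6*(10)^1 - 2 = (-3000) + (-200) + (-60) + (-2) = -3262; answer -3262
Step 2: U1 = -3262; c = 28; a(2) = -3*(-13) - 2*(28) = -17; iterating: a(2)=-17, a(3)=77, a(4)=-197, a(5)=437, a(6)=-917, a(7)=1877, a(8)=-3797, a(9)=7637, a(10)=-15317, a(11)=30677, a(12)=-61397, a(13)=122837; answer 122837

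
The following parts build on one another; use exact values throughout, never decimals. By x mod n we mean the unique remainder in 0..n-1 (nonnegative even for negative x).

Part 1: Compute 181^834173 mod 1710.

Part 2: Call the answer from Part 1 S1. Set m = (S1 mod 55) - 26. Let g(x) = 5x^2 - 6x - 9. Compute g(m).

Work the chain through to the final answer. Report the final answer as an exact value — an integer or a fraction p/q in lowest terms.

Part 1: squarings mod 1710: 181^1=181, 181^2=271, 181^4=1621, 181^8=1081, 181^16=631, 181^32=1441, 181^64=541, 181^128=271, 181^256=1621, 181^512=1081, 181^1024=631, 181^2048=1441, 181^4096=541, 181^8192=271, 181^16384=1621, 181^32768=1081, 181^65536=631, 181^131072=1441, 181^262144=541, 181^524288=271; 181^834173 = 181^1 * 181^4 * 181^8 * 181^16 * 181^32 * 181^64 * 181^512 * 181^2048 * 181^4096 * 181^8192 * 181^32768 * 181^262144 * 181^524288 = 1351 (mod 1710); answer 1351
Part 2: S1 = 1351; m = 5; 5*(5)^2 - 6*(5)^1 - 9 = (125) + (-30) + (-9) = 86; answer 86

86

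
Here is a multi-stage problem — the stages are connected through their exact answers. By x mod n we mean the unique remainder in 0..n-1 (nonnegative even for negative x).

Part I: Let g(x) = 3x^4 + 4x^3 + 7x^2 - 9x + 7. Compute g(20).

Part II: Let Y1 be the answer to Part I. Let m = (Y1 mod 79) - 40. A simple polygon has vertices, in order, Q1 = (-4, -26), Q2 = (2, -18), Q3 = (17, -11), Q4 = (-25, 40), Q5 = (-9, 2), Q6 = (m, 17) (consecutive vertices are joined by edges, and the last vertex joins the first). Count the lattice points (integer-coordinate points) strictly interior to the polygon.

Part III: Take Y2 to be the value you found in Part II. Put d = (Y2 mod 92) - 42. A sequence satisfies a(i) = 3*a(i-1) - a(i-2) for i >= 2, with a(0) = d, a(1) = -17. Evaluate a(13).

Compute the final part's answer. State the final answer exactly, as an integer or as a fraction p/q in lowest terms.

Part I: 3*(20)^4 + 4*(20)^3 + 7*(20)^2 - 9*(20)^1 + 7 = (480000) + (32000) + (2800) + (-180) + (7) = 514627; answer 514627
Part II: Y1 = 514627; m = -19; cross terms: (-4*-18 - 2*-26)=124, (2*-11 - 17*-18)=284, (17*40 - -25*-11)=405, (-25*2 - -9*40)=310, (-9*17 - -19*2)=-115, (-19*-26 - -4*17)=562; twice the area = |1570| = 1570; area = 785; boundary points = 2 + 1 + 3 + 2 + 5 + 1 = 14; strictly interior points = area - boundary/2 + 1 = 779; answer 779
Part III: Y2 = 779; d = 1; a(2) = 3*(-17) - 1*(1) = -52; iterating: a(2)=-52, a(3)=-139, a(4)=-365, a(5)=-956, a(6)=-2503, a(7)=-6553, a(8)=-17156, a(9)=-44915, a(10)=-117589, a(11)=-307852, a(12)=-805967, a(13)=-2110049; answer -2110049

-2110049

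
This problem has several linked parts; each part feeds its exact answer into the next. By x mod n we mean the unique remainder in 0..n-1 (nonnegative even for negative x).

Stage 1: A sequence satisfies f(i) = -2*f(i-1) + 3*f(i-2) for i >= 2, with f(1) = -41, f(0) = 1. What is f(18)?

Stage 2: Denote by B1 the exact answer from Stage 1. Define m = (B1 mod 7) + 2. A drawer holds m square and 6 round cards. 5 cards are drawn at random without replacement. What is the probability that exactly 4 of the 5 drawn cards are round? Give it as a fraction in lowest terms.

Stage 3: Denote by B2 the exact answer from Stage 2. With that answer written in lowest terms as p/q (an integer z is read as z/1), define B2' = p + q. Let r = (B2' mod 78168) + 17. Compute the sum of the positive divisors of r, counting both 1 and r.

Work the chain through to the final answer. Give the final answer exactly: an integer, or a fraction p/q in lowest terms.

91

Stage 1: f(2) = -2*(-41) + 3*(1) = 85; iterating: f(2)=85, f(3)=-293, f(4)=841, f(5)=-2561, f(6)=7645, f(7)=-22973, f(8)=68881, f(9)=-206681, f(10)=620005, f(11)=-1860053, f(12)=5580121, f(13)=-16740401, f(14)=50221165, f(15)=-150663533, f(16)=451990561, f(17)=-1355971721, f(18)=4067915125; answer 4067915125
Stage 2: B1 = 4067915125; m = 3; total draws C(9,5) = 126; favorable C(6,4)*C(3,1) = 45; P = 5/14; answer 5/14
Stage 3: B2 = 5/14; threaded value p + q = 19; r = 36; 36 = 2^2 * 3^2; sigma = (1 + 2 + 4) * (1 + 3 + 9) = 7 * 13 = 91; answer 91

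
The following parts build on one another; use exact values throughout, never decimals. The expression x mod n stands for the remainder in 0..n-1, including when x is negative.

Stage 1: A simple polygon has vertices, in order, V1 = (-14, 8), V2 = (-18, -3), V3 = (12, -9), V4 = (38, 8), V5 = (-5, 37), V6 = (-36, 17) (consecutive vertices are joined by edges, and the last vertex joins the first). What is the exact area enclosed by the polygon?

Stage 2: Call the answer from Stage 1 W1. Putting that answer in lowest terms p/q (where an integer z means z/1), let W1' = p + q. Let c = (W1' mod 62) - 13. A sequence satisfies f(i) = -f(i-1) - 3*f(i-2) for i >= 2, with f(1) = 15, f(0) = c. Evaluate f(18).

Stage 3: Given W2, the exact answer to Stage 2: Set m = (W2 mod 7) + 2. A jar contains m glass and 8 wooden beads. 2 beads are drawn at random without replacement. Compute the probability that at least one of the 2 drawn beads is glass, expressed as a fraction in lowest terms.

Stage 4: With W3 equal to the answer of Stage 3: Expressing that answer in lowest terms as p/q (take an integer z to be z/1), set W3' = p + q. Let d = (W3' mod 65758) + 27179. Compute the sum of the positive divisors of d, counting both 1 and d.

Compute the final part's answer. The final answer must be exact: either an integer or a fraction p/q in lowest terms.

Stage 1: cross terms: (-14*-3 - -18*8)=186, (-18*-9 - 12*-3)=198, (12*8 - 38*-9)=438, (38*37 - -5*8)=1446, (-5*17 - -36*37)=1247, (-36*8 - -14*17)=-50; twice the area = |3465| = 3465; area = 3465/2; answer 3465/2
Stage 2: W1 = 3465/2; threaded value p + q = 3467; c = 44; f(2) = -1*(15) - 3*(44) = -147; iterating: f(2)=-147, f(3)=102, f(4)=339, f(5)=-645, f(6)=-372, f(7)=2307, f(8)=-1191, f(9)=-5730, f(10)=9303, f(11)=7887, f(12)=-35796, f(13)=12135, f(14)=95253, f(15)=-131658, f(16)=-154101, f(17)=549075, f(18)=-86772; answer -86772
Stage 3: W2 = -86772; m = 2; total draws C(10,2) = 45; complement C(8,2) = 28; favorable 45 - 28 = 17; P = 17/45; answer 17/45
Stage 4: W3 = 17/45; threaded value p + q = 62; d = 27241; 27241 is prime, so its only divisors are 1 and 27241; sigma = 1 + 27241 = 27242; answer 27242

27242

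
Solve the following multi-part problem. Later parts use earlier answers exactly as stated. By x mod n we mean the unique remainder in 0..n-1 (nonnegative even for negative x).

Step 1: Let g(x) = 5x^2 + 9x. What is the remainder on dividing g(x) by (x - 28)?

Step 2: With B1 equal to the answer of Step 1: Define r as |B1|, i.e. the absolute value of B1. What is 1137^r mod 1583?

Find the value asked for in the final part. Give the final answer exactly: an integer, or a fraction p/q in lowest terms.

614

Step 1: remainder = value at the root: 5*(28)^2 + 9*(28)^1 = (3920) + (252) = 4172; answer 4172
Step 2: B1 = 4172; r = 4172; squarings mod 1583: 1137^1=1137, 1137^2=1041, 1137^4=909, 1137^8=1538, 1137^16=442, 1137^32=655, 1137^64=32, 1137^128=1024, 1137^256=630, 1137^512=1150, 1137^1024=695, 1137^2048=210, 1137^4096=1359; 1137^4172 = 1137^4 * 1137^8 * 1137^64 * 1137^4096 = 614 (mod 1583); answer 614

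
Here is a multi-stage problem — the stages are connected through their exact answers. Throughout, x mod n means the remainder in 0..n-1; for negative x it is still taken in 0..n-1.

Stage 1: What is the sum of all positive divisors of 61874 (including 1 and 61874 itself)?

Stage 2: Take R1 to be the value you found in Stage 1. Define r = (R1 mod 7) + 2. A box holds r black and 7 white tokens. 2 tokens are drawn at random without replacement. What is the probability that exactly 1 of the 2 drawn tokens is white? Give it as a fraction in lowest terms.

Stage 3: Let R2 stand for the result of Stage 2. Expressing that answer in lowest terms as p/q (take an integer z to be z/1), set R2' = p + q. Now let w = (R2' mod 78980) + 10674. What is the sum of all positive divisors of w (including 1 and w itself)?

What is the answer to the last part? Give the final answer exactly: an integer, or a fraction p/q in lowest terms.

23040

Stage 1: 61874 = 2 * 30937; sigma = (1 + 2) * (1 + 30937) = 3 * 30938 = 92814; answer 92814
Stage 2: R1 = 92814; r = 3; total draws C(10,2) = 45; favorable C(7,1)*C(3,1) = 21; P = 7/15; answer 7/15
Stage 3: R2 = 7/15; threaded value p + q = 22; w = 10696; 10696 = 2^3 * 7 * 191; sigma = (1 + 2 + 4 + 8) * (1 + 7) * (1 + 191) = 15 * 8 * 192 = 23040; answer 23040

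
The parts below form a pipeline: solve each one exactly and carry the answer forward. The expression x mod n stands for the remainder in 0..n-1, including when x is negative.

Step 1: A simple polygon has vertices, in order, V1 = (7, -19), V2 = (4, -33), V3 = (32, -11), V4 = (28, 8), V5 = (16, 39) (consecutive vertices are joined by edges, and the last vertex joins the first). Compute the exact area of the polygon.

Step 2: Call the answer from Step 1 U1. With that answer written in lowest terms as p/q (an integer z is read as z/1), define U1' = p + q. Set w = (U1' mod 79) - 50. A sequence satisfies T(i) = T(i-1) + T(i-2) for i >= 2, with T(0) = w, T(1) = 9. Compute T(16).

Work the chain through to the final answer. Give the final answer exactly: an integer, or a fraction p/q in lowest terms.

Step 1: cross terms: (7*-33 - 4*-19)=-155, (4*-11 - 32*-33)=1012, (32*8 - 28*-11)=564, (28*39 - 16*8)=964, (16*-19 - 7*39)=-577; twice the area = |1808| = 1808; area = 904; answer 904
Step 2: U1 = 904; threaded value p + q = 905; w = -14; T(2) = 1*(9) + 1*(-14) = -5; iterating: T(2)=-5, T(3)=4, T(4)=-1, T(5)=3, T(6)=2, T(7)=5, T(8)=7, T(9)=12, T(10)=19, T(11)=31, T(12)=50, T(13)=81, T(14)=131, T(15)=212, T(16)=343; answer 343

343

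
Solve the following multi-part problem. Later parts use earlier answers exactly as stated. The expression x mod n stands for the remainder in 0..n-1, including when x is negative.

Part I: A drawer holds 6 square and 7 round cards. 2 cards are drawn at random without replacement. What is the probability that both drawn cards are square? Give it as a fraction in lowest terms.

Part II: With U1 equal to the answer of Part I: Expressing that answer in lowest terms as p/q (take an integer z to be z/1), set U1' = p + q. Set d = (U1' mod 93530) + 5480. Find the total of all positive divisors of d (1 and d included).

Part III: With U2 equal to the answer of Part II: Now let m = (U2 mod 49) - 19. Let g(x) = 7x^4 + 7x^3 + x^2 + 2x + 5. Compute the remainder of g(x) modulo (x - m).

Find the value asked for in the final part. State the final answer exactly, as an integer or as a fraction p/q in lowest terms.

51134

Part I: total draws C(13,2) = 78; favorable C(6,2) = 15; P = 5/26; answer 5/26
Part II: U1 = 5/26; threaded value p + q = 31; d = 5511; 5511 = 3 * 11 * 167; sigma = (1 + 3) * (1 + 11) * (1 + 167) = 4 * 12 * 168 = 8064; answer 8064
Part III: U2 = 8064; m = 9; remainder = value at the root: 7*(9)^4 + 7*(9)^3 + 1*(9)^2 + 2*(9)^1 + 5 = (45927) + (5103) + (81) + (18) + (5) = 51134; answer 51134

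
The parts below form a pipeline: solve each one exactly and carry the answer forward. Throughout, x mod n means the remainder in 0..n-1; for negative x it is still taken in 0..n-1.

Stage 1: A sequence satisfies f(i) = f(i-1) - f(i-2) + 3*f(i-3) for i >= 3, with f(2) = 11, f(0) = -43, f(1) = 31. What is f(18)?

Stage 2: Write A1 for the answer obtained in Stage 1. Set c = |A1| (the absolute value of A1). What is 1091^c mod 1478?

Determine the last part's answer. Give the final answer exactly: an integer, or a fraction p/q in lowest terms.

827

Stage 1: f(3) = 1*(11) - 1*(31) + 3*(-43) = -149; iterating: f(3)=-149, f(4)=-67, f(5)=115, f(6)=-265, f(7)=-581, f(8)=29, f(9)=-185, f(10)=-1957, f(11)=-1685, f(12)=-283, f(13)=-4469, f(14)=-9241, f(15)=-5621, f(16)=-9787, f(17)=-31889, f(18)=-38965; answer -38965
Stage 2: A1 = -38965; c = 38965; squarings mod 1478: 1091^1=1091, 1091^2=491, 1091^4=167, 1091^8=1285, 1091^16=299, 1091^32=721, 1091^64=1063, 1091^128=777, 1091^256=705, 1091^512=417, 1091^1024=963, 1091^2048=663, 1091^4096=603, 1091^8192=21, 1091^16384=441, 1091^32768=863; 1091^38965 = 1091^1 * 1091^4 * 1091^16 * 1091^32 * 1091^2048 * 1091^4096 * 1091^32768 = 827 (mod 1478); answer 827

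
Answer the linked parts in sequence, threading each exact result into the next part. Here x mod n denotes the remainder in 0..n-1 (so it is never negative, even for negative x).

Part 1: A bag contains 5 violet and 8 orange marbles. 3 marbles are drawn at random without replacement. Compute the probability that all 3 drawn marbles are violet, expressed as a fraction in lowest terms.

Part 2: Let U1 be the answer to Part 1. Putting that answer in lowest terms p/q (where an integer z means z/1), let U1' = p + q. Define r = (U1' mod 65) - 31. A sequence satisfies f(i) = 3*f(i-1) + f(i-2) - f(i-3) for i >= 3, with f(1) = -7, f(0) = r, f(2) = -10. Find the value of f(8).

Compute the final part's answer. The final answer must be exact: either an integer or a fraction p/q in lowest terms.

Part 1: total draws C(13,3) = 286; favorable C(5,3) = 10; P = 5/143; answer 5/143
Part 2: U1 = 5/143; threaded value p + q = 148; r = -13; f(3) = 3*(-10) + 1*(-7) - 1*(-13) = -24; iterating: f(3)=-24, f(4)=-75, f(5)=-239, f(6)=-768, f(7)=-2468, f(8)=-7933; answer -7933

-7933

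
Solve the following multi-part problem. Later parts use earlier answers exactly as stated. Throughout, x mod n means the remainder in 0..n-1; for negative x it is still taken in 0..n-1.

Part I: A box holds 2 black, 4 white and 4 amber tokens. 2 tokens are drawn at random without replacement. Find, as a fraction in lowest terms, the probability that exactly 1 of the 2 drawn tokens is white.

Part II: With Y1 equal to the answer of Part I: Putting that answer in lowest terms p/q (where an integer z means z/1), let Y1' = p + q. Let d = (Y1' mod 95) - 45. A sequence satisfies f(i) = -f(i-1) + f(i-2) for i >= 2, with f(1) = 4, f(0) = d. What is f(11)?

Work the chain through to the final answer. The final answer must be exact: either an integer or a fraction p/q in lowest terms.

1566

Part I: total draws C(10,2) = 45; favorable C(4,1)*C(6,1) = 24; P = 8/15; answer 8/15
Part II: Y1 = 8/15; threaded value p + q = 23; d = -22; f(2) = -1*(4) + 1*(-22) = -26; iterating: f(2)=-26, f(3)=30, f(4)=-56, f(5)=86, f(6)=-142, f(7)=228, f(8)=-370, f(9)=598, f(10)=-968, f(11)=1566; answer 1566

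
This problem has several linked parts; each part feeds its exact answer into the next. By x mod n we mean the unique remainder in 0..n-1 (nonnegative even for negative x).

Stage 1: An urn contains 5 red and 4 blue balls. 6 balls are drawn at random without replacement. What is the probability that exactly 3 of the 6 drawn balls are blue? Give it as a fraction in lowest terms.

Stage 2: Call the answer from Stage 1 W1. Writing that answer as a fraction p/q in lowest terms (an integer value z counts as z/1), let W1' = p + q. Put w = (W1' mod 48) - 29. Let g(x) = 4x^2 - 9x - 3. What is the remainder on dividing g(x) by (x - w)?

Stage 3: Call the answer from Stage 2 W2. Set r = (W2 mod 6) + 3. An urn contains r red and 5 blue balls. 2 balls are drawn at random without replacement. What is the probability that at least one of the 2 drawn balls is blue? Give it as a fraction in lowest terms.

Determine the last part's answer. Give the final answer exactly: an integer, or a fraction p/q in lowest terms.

5/6

Stage 1: total draws C(9,6) = 84; favorable C(4,3)*C(5,3) = 40; P = 10/21; answer 10/21
Stage 2: W1 = 10/21; threaded value p + q = 31; w = 2; remainder = value at the root: 4*(2)^2 - 9*(2)^1 - 3 = (16) + (-18) + (-3) = -5; answer -5
Stage 3: W2 = -5; r = 4; total draws C(9,2) = 36; complement C(4,2) = 6; favorable 36 - 6 = 30; P = 5/6; answer 5/6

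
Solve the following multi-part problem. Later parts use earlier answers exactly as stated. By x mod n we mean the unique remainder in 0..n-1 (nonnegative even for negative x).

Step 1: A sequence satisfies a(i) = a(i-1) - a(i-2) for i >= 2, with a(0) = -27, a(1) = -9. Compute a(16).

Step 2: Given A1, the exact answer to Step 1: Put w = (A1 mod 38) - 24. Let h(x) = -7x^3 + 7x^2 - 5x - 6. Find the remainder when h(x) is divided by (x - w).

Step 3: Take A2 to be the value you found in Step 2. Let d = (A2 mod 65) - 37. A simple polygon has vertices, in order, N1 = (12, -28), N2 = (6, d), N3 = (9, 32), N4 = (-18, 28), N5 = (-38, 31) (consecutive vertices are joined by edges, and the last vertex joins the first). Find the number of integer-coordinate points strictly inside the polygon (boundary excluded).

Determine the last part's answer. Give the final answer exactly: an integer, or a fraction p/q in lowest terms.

Step 1: a(2) = 1*(-9) - 1*(-27) = 18; iterating: a(2)=18, a(3)=27, a(4)=9, a(5)=-18, a(6)=-27, a(7)=-9, a(8)=18, a(9)=27, a(10)=9, a(11)=-18, a(12)=-27, a(13)=-9, a(14)=18, a(15)=27, a(16)=9; answer 9
Step 2: A1 = 9; w = -15; remainder = value at the root: -7*(-15)^3 + 7*(-15)^2 - 5*(-15)^1 - 6 = (23625) + (1575) + (75) + (-6) = 25269; answer 25269
Step 3: A2 = 25269; d = 12; cross terms: (12*12 - 6*-28)=312, (6*32 - 9*12)=84, (9*28 - -18*32)=828, (-18*31 - -38*28)=506, (-38*-28 - 12*31)=692; twice the area = |2422| = 2422; area = 1211; boundary points = 2 + 1 + 1 + 1 + 1 = 6; strictly interior points = area - boundary/2 + 1 = 1209; answer 1209

1209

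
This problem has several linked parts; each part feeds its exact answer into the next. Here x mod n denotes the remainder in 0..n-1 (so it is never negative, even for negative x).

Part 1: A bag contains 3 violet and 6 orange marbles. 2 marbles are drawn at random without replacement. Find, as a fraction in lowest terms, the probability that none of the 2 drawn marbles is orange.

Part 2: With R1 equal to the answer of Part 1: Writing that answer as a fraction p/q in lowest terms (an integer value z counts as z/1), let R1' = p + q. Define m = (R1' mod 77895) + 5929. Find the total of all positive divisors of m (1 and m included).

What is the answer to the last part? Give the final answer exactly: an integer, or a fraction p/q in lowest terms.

8916

Part 1: total draws C(9,2) = 36; favorable C(3,2) = 3; P = 1/12; answer 1/12
Part 2: R1 = 1/12; threaded value p + q = 13; m = 5942; 5942 = 2 * 2971; sigma = (1 + 2) * (1 + 2971) = 3 * 2972 = 8916; answer 8916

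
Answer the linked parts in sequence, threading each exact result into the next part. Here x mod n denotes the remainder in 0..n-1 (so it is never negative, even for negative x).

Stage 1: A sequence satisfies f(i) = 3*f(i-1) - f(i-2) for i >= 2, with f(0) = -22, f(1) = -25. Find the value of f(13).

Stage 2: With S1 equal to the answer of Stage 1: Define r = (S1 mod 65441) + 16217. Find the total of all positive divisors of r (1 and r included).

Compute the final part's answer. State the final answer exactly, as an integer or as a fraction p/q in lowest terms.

Stage 1: f(2) = 3*(-25) - 1*(-22) = -53; iterating: f(2)=-53, f(3)=-134, f(4)=-349, f(5)=-913, f(6)=-2390, f(7)=-6257, f(8)=-16381, f(9)=-42886, f(10)=-112277, f(11)=-293945, f(12)=-769558, f(13)=-2014729; answer -2014729
Stage 2: S1 = -2014729; r = 30159; 30159 = 3^3 * 1117; sigma = (1 + 3 + 9 + 27) * (1 + 1117) = 40 * 1118 = 44720; answer 44720

44720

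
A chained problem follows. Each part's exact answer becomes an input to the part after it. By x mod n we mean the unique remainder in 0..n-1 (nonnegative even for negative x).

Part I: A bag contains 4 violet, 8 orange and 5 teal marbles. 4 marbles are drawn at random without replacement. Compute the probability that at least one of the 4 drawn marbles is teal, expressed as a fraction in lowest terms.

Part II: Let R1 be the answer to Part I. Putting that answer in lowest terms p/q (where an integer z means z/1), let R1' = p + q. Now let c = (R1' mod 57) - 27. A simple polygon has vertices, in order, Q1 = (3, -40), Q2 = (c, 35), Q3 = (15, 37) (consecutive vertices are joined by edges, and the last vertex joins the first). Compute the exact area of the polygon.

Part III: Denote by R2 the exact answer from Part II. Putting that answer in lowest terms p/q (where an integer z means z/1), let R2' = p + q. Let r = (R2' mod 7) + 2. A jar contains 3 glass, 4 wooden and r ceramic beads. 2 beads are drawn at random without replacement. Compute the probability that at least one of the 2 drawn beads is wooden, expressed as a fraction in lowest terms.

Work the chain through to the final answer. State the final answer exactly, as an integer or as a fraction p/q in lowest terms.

46/91

Part I: total draws C(17,4) = 2380; complement C(12,4) = 495; favorable 2380 - 495 = 1885; P = 377/476; answer 377/476
Part II: R1 = 377/476; threaded value p + q = 853; c = 28; cross terms: (3*35 - 28*-40)=1225, (28*37 - 15*35)=511, (15*-40 - 3*37)=-711; twice the area = |1025| = 1025; area = 1025/2; answer 1025/2
Part III: R2 = 1025/2; threaded value p + q = 1027; r = 7; total draws C(14,2) = 91; complement C(10,2) = 45; favorable 91 - 45 = 46; P = 46/91; answer 46/91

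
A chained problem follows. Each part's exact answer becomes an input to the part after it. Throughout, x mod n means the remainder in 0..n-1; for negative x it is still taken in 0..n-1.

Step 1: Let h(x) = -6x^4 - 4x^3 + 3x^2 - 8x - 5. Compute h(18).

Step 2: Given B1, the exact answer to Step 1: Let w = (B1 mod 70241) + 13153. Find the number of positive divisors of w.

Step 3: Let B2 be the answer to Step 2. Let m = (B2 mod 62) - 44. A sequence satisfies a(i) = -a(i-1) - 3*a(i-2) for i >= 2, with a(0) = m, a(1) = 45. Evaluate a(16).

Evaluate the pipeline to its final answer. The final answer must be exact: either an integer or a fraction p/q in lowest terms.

-91815

Step 1: -6*(18)^4 - 4*(18)^3 + 3*(18)^2 - 8*(18)^1 - 5 = (-629856) + (-23328) + (972) + (-144) + (-5) = -652361; answer -652361
Step 2: B1 = -652361; w = 63202; 63202 = 2 * 31601; number of divisors = (1+1) * (1+1) = 4; answer 4
Step 3: B2 = 4; m = -40; a(2) = -1*(45) - 3*(-40) = 75; iterating: a(2)=75, a(3)=-210, a(4)=-15, a(5)=645, a(6)=-600, a(7)=-1335, a(8)=3135, a(9)=870, a(10)=-10275, a(11)=7665, a(12)=23160, a(13)=-46155, a(14)=-23325, a(15)=161790, a(16)=-91815; answer -91815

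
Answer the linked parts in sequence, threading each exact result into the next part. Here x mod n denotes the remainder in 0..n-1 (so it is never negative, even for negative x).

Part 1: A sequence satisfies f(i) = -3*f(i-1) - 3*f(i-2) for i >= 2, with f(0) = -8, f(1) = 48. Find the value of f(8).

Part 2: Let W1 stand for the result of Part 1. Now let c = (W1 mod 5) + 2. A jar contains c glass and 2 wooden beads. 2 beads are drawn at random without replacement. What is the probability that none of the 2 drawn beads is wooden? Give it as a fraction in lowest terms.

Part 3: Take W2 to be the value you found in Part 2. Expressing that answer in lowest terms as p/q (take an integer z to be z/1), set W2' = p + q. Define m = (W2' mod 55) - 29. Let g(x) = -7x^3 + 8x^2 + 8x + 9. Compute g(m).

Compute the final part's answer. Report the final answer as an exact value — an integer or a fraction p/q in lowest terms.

78241

Part 1: f(2) = -3*(48) - 3*(-8) = -120; iterating: f(2)=-120, f(3)=216, f(4)=-288, f(5)=216, f(6)=216, f(7)=-1296, f(8)=3240; answer 3240
Part 2: W1 = 3240; c = 2; total draws C(4,2) = 6; favorable C(2,2) = 1; P = 1/6; answer 1/6
Part 3: W2 = 1/6; threaded value p + q = 7; m = -22; -7*(-22)^3 + 8*(-22)^2 + 8*(-22)^1 + 9 = (74536) + (3872) + (-176) + (9) = 78241; answer 78241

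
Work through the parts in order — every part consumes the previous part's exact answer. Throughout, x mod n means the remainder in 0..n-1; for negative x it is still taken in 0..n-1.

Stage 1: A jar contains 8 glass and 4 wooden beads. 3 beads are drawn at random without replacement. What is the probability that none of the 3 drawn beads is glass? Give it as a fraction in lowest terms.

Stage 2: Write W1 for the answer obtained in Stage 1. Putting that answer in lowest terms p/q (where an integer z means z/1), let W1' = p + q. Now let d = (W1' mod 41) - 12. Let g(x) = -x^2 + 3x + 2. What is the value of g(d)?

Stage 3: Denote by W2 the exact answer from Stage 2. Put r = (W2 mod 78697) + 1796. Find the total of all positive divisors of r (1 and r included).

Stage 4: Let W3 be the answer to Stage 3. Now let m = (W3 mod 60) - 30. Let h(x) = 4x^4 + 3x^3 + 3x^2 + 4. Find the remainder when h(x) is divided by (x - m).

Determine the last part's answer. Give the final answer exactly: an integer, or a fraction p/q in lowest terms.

3161704

Stage 1: total draws C(12,3) = 220; favorable C(4,3) = 4; P = 1/55; answer 1/55
Stage 2: W1 = 1/55; threaded value p + q = 56; d = 3; -1*(3)^2 + 3*(3)^1 + 2 = (-9) + (9) + (2) = 2; answer 2
Stage 3: W2 = 2; r = 1798; 1798 = 2 * 29 * 31; sigma = (1 + 2) * (1 + 29) * (1 + 31) = 3 * 30 * 32 = 2880; answer 2880
Stage 4: W3 = 2880; m = -30; remainder = value at the root: 4*(-30)^4 + 3*(-30)^3 + 3*(-30)^2 + 4 = (3240000) + (-81000) + (2700) + (4) = 3161704; answer 3161704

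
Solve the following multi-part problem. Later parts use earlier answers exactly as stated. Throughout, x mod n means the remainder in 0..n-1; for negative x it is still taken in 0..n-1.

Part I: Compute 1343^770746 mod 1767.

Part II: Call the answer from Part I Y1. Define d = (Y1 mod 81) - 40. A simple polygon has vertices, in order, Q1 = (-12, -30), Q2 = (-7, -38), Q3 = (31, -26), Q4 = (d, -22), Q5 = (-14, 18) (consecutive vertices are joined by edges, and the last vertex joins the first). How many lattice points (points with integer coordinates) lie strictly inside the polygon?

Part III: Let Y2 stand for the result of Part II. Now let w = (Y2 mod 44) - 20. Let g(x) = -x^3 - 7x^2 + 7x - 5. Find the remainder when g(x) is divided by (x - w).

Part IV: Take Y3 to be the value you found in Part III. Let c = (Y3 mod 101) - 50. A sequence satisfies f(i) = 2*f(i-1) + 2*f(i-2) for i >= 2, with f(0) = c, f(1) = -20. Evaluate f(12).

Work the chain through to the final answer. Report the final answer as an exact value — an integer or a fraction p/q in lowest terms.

Part I: squarings mod 1767: 1343^1=1343, 1343^2=1309, 1343^4=1258, 1343^8=1099, 1343^16=940, 1343^32=100, 1343^64=1165, 1343^128=169, 1343^256=289, 1343^512=472, 1343^1024=142, 1343^2048=727, 1343^4096=196, 1343^8192=1309, 1343^16384=1258, 1343^32768=1099, 1343^65536=940, 1343^131072=100, 1343^262144=1165, 1343^524288=169; 1343^770746 = 1343^2 * 1343^8 * 1343^16 * 1343^32 * 1343^128 * 1343^512 * 1343^16384 * 1343^32768 * 1343^65536 * 1343^131072 * 1343^524288 = 289 (mod 1767); answer 289
Part II: Y1 = 289; d = 6; cross terms: (-12*-38 - -7*-30)=246, (-7*-26 - 31*-38)=1360, (31*-22 - 6*-26)=-526, (6*18 - -14*-22)=-200, (-14*-30 - -12*18)=636; twice the area = |1516| = 1516; area = 758; boundary points = 1 + 2 + 1 + 20 + 2 = 26; strictly interior points = area - boundary/2 + 1 = 746; answer 746
Part III: Y2 = 746; w = 22; remainder = value at the root: -1*(22)^3 - 7*(22)^2 + 7*(22)^1 - 5 = (-10648) + (-3388) + (154) + (-5) = -13887; answer -13887
Part IV: Y3 = -13887; c = 1; f(2) = 2*(-20) + 2*(1) = -38; iterating: f(2)=-38, f(3)=-116, f(4)=-308, f(5)=-848, f(6)=-2312, f(7)=-6320, f(8)=-17264, f(9)=-47168, f(10)=-128864, f(11)=-352064, f(12)=-961856; answer -961856

-961856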